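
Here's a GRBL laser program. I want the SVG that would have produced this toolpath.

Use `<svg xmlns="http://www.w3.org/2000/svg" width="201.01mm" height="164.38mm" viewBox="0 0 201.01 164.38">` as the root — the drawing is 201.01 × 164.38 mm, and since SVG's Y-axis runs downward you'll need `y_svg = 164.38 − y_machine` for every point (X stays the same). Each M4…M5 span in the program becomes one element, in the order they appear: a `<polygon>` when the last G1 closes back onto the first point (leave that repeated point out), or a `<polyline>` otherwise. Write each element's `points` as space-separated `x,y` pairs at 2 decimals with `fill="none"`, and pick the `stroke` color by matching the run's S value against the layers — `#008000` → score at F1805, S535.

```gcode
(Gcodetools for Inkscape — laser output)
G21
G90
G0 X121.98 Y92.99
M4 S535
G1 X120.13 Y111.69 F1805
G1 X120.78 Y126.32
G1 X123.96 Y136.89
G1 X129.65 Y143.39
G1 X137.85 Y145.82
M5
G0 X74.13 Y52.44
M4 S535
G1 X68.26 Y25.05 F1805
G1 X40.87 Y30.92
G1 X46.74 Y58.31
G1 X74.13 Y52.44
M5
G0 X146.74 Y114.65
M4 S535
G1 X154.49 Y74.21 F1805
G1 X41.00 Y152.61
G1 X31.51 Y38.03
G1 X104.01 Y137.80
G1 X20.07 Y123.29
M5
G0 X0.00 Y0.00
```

<svg xmlns="http://www.w3.org/2000/svg" width="201.01mm" height="164.38mm" viewBox="0 0 201.01 164.38">
  <polyline points="121.98,71.39 120.13,52.69 120.78,38.06 123.96,27.49 129.65,20.99 137.85,18.56" fill="none" stroke="#008000"/>
  <polygon points="74.13,111.94 68.26,139.33 40.87,133.46 46.74,106.07" fill="none" stroke="#008000"/>
  <polyline points="146.74,49.73 154.49,90.17 41.00,11.77 31.51,126.35 104.01,26.58 20.07,41.09" fill="none" stroke="#008000"/>
</svg>

y_svg = 164.38 − y_m. Every run uses S535, so all elements get stroke `#008000` (score).

[1] open run; points: 121.98,71.39 120.13,52.69 120.78,38.06 123.96,27.49 129.65,20.99 137.85,18.56

[2] closed run; points: 74.13,111.94 68.26,139.33 40.87,133.46 46.74,106.07

[3] open run; points: 146.74,49.73 154.49,90.17 41.00,11.77 31.51,126.35 104.01,26.58 20.07,41.09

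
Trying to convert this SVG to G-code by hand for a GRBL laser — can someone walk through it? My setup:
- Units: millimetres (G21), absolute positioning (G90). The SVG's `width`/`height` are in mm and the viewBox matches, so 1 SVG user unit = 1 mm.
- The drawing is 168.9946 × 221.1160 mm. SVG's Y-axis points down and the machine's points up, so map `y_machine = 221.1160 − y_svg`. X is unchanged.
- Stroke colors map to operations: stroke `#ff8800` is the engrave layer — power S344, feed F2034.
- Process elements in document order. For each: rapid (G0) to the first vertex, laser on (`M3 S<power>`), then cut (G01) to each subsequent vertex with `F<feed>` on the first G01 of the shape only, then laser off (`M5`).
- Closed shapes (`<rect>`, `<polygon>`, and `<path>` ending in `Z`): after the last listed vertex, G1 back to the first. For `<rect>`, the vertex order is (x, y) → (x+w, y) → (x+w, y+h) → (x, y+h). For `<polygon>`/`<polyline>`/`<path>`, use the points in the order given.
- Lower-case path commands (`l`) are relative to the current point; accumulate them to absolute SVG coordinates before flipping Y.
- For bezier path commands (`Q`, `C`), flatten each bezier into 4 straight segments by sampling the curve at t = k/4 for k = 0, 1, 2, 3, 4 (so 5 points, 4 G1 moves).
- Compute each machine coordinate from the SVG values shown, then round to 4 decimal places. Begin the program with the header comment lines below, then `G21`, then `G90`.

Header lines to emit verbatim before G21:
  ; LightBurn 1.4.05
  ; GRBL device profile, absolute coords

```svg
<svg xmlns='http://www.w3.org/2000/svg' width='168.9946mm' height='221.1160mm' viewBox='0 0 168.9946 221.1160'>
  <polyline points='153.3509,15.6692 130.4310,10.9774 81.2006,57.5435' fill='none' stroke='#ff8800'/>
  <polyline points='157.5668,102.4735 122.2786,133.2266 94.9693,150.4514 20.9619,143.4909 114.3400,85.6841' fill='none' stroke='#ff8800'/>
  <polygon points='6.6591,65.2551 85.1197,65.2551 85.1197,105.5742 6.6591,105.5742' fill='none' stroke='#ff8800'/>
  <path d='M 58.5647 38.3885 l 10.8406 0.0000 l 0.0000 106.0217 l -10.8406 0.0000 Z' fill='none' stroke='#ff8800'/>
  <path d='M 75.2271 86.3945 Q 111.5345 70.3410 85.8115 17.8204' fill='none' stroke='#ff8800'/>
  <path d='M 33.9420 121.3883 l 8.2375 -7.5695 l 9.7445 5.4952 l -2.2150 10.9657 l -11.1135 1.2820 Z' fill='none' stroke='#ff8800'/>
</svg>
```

viewBox `0 0 168.9946 221.1160` with mm width/height → 1 unit = 1 mm. Flip: y_m = 221.1160 − y_svg.

**Shape 1** — `<polyline>` open polyline, stroke `#ff8800` → engrave (S344, F2034). Machine vertices: (153.3509,205.4468) → (130.4310,210.1386) → (81.2006,163.5725). Open path.

**Shape 2** — `<polyline>` open polyline, stroke `#ff8800` → engrave (S344, F2034). Machine vertices: (157.5668,118.6425) → (122.2786,87.8894) → (94.9693,70.6646) → (20.9619,77.6251) → (114.3400,135.4319). Open path.

**Shape 3** — `<polygon>` rectangle, stroke `#ff8800` → engrave (S344, F2034). Machine vertices: (6.6591,155.8609) → (85.1197,155.8609) → (85.1197,115.5418) → (6.6591,115.5418) → (6.6591,155.8609). Closed: final G1 returns to the first vertex.

**Shape 4** — `<path>` rectangle, stroke `#ff8800` → engrave (S344, F2034). Machine vertices: (58.5647,182.7275) → (69.4053,182.7275) → (69.4053,76.7058) → (58.5647,76.7058) → (58.5647,182.7275). Closed: final G1 returns to the first vertex.

**Shape 5** — `<path>` quadratic bezier, stroke `#ff8800` → engrave (S344, F2034). Control points (SVG): P0=(75.2271,86.3945), P1=(111.5345,70.3410), P2=(85.8115,17.8204); sampled at t=k/4. Machine vertices: (75.2271,134.7215) → (89.5039,145.0274) → (96.0269,159.8918) → (94.7961,179.3145) → (85.8115,203.2956). Open path.

**Shape 6** — `<path>` regular polygon, stroke `#ff8800` → engrave (S344, F2034). Machine vertices: (33.9420,99.7277) → (42.1795,107.2972) → (51.9240,101.8020) → (49.7090,90.8363) → (38.5955,89.5543) → (33.9420,99.7277). Closed: final G1 returns to the first vertex.

; LightBurn 1.4.05
; GRBL device profile, absolute coords
G21
G90
G0 X153.3509 Y205.4468
M3 S344
G01 X130.4310 Y210.1386 F2034
G01 X81.2006 Y163.5725
M5
G0 X157.5668 Y118.6425
M3 S344
G01 X122.2786 Y87.8894 F2034
G01 X94.9693 Y70.6646
G01 X20.9619 Y77.6251
G01 X114.3400 Y135.4319
M5
G0 X6.6591 Y155.8609
M3 S344
G01 X85.1197 Y155.8609 F2034
G01 X85.1197 Y115.5418
G01 X6.6591 Y115.5418
G01 X6.6591 Y155.8609
M5
G0 X58.5647 Y182.7275
M3 S344
G01 X69.4053 Y182.7275 F2034
G01 X69.4053 Y76.7058
G01 X58.5647 Y76.7058
G01 X58.5647 Y182.7275
M5
G0 X75.2271 Y134.7215
M3 S344
G01 X89.5039 Y145.0274 F2034
G01 X96.0269 Y159.8918
G01 X94.7961 Y179.3145
G01 X85.8115 Y203.2956
M5
G0 X33.9420 Y99.7277
M3 S344
G01 X42.1795 Y107.2972 F2034
G01 X51.9240 Y101.8020
G01 X49.7090 Y90.8363
G01 X38.5955 Y89.5543
G01 X33.9420 Y99.7277
M5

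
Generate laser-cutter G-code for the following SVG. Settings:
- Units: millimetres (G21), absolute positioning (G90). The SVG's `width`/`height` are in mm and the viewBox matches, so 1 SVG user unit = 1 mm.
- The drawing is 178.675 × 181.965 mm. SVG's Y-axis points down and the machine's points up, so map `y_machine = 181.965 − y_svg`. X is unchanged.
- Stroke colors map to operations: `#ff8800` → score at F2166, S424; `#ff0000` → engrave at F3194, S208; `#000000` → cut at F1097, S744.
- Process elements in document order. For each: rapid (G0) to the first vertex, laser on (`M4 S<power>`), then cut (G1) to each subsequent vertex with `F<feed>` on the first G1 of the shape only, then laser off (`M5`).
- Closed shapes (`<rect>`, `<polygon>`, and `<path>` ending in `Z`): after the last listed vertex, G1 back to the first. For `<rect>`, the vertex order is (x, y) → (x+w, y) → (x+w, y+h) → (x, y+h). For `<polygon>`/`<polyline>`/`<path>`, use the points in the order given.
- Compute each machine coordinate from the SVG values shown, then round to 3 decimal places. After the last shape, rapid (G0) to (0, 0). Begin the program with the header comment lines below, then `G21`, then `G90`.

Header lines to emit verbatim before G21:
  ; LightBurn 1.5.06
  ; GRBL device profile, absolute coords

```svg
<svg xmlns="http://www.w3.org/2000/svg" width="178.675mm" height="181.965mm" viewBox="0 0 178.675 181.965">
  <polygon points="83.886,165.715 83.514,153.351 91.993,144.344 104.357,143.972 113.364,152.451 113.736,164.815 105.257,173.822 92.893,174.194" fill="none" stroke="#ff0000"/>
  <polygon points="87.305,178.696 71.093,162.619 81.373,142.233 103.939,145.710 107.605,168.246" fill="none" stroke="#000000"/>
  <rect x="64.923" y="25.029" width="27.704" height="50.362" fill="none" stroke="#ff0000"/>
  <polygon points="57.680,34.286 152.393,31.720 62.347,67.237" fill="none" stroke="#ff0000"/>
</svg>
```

; LightBurn 1.5.06
; GRBL device profile, absolute coords
G21
G90
G0 X83.886 Y16.250
M4 S208
G1 X83.514 Y28.614 F3194
G1 X91.993 Y37.621
G1 X104.357 Y37.993
G1 X113.364 Y29.514
G1 X113.736 Y17.150
G1 X105.257 Y8.143
G1 X92.893 Y7.771
G1 X83.886 Y16.250
M5
G0 X87.305 Y3.269
M4 S744
G1 X71.093 Y19.346 F1097
G1 X81.373 Y39.732
G1 X103.939 Y36.255
G1 X107.605 Y13.719
G1 X87.305 Y3.269
M5
G0 X64.923 Y156.936
M4 S208
G1 X92.627 Y156.936 F3194
G1 X92.627 Y106.574
G1 X64.923 Y106.574
G1 X64.923 Y156.936
M5
G0 X57.680 Y147.679
M4 S208
G1 X152.393 Y150.245 F3194
G1 X62.347 Y114.728
G1 X57.680 Y147.679
M5
G0 X0.000 Y0.000

1 u = 1 mm; y_m = 181.965 − y.

[1] `<polygon>` regular polygon, #ff0000→engrave S208 F3194: (83.886,16.250) → (83.514,28.614) → (91.993,37.621) → (104.357,37.993) → (113.364,29.514) → (113.736,17.150) → (105.257,8.143) → (92.893,7.771) → (83.886,16.250) (closed)

[2] `<polygon>` regular polygon, #000000→cut S744 F1097: (87.305,3.269) → (71.093,19.346) → (81.373,39.732) → (103.939,36.255) → (107.605,13.719) → (87.305,3.269) (closed)

[3] `<rect>` rectangle, #ff0000→engrave S208 F3194: (64.923,156.936) → (92.627,156.936) → (92.627,106.574) → (64.923,106.574) → (64.923,156.936) (closed)

[4] `<polygon>` closed polygon, #ff0000→engrave S208 F3194: (57.680,147.679) → (152.393,150.245) → (62.347,114.728) → (57.680,147.679) (closed)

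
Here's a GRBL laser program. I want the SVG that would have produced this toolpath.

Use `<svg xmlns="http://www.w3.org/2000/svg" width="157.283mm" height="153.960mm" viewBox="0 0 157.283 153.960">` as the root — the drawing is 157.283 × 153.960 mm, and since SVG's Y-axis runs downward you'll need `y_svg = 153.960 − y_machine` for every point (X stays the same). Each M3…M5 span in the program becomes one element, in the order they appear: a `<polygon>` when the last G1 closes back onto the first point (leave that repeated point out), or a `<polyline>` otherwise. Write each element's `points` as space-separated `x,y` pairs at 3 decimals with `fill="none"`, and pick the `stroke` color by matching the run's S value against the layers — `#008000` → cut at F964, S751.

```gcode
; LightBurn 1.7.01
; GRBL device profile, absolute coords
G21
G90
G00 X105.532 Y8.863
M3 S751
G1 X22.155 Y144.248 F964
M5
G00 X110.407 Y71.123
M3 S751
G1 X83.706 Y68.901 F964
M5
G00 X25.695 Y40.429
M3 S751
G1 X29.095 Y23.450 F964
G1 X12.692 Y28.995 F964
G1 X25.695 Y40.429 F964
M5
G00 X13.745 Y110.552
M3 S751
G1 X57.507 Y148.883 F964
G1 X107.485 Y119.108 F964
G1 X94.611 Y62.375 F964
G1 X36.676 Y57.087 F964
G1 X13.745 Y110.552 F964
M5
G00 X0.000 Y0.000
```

Machine Y-up, SVG Y-down with viewBox height 153.960, so y_svg = 153.960 − y_machine; X carries over. Every run uses S751, so all elements get stroke `#008000` (cut).

Run 1: The run is open, so emit a `<polyline>` with points (Y-flipped): 105.532,145.097 22.155,9.712.

Run 2: The run is open, so emit a `<polyline>` with points (Y-flipped): 110.407,82.837 83.706,85.059.

Run 3: The run returns to its start, so emit a `<polygon>` with points (Y-flipped): 25.695,113.531 29.095,130.510 12.692,124.965.

Run 4: The run returns to its start, so emit a `<polygon>` with points (Y-flipped): 13.745,43.408 57.507,5.077 107.485,34.852 94.611,91.585 36.676,96.873.

<svg xmlns="http://www.w3.org/2000/svg" width="157.283mm" height="153.960mm" viewBox="0 0 157.283 153.960">
  <polyline points="105.532,145.097 22.155,9.712" fill="none" stroke="#008000"/>
  <polyline points="110.407,82.837 83.706,85.059" fill="none" stroke="#008000"/>
  <polygon points="25.695,113.531 29.095,130.510 12.692,124.965" fill="none" stroke="#008000"/>
  <polygon points="13.745,43.408 57.507,5.077 107.485,34.852 94.611,91.585 36.676,96.873" fill="none" stroke="#008000"/>
</svg>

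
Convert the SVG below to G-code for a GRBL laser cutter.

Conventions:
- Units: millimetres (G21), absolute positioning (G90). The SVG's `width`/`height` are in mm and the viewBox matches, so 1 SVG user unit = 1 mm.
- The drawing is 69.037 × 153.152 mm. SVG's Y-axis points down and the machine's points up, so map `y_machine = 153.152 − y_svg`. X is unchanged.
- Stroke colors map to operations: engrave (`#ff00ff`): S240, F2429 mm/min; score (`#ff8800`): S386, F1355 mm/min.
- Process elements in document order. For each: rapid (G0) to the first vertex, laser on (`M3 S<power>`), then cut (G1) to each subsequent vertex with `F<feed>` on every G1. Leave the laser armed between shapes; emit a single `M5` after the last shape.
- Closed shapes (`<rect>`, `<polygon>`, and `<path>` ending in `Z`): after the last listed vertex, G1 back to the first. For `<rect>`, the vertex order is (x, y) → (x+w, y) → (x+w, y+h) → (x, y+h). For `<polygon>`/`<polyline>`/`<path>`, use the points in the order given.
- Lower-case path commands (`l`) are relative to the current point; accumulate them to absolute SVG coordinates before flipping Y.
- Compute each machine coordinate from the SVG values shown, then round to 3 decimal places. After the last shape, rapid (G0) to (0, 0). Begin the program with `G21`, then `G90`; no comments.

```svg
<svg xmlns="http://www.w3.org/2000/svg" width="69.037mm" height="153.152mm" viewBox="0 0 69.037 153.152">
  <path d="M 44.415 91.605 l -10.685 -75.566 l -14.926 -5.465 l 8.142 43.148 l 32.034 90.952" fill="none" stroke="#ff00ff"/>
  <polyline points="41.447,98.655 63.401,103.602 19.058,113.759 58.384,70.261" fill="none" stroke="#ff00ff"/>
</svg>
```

G21
G90
G0 X44.415 Y61.547
M3 S240
G1 X33.730 Y137.113 F2429
G1 X18.804 Y142.578 F2429
G1 X26.946 Y99.430 F2429
G1 X58.980 Y8.478 F2429
G0 X41.447 Y54.497
M3 S240
G1 X63.401 Y49.550 F2429
G1 X19.058 Y39.393 F2429
G1 X58.384 Y82.891 F2429
M5
G0 X0.000 Y0.000

viewBox `0 0 69.037 153.152` with mm width/height → 1 unit = 1 mm. Flip: y_m = 153.152 − y_svg.

**Shape 1** — `<path>` open polyline, stroke `#ff00ff` → engrave (S240, F2429). Machine vertices: (44.415,61.547) → (33.730,137.113) → (18.804,142.578) → (26.946,99.430) → (58.980,8.478). Open path.

**Shape 2** — `<polyline>` open polyline, stroke `#ff00ff` → engrave (S240, F2429). Machine vertices: (41.447,54.497) → (63.401,49.550) → (19.058,39.393) → (58.384,82.891). Open path.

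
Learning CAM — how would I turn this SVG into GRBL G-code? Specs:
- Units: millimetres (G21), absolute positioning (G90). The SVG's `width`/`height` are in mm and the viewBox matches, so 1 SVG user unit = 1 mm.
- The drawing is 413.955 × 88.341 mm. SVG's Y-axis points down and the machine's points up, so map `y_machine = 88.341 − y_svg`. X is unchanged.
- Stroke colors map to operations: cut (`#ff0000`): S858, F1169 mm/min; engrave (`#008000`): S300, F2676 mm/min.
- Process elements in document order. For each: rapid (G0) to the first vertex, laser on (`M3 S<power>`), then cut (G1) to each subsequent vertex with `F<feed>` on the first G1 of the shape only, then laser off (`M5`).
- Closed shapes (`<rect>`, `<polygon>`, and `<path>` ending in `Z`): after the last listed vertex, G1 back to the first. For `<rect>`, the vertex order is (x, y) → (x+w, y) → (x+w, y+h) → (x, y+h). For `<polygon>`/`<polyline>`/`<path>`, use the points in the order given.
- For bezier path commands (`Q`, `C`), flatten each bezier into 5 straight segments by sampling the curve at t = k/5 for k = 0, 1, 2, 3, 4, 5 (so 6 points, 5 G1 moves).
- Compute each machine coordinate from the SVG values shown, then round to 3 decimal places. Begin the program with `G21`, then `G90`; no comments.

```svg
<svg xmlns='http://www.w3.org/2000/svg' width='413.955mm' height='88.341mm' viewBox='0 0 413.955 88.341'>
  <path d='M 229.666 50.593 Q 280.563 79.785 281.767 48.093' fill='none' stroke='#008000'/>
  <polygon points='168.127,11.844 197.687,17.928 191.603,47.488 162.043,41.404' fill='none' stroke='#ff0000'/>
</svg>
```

viewBox `0 0 413.955 88.341` with mm width/height → 1 unit = 1 mm. Flip: y_m = 88.341 − y_svg.

**Shape 1** — `<path>` quadratic bezier, stroke `#008000` → engrave (S300, F2676). Control points (SVG): P0=(229.666,50.593), P1=(280.563,79.785), P2=(281.767,48.093); sampled at t=k/5. Machine vertices: (229.666,37.748) → (248.037,28.507) → (262.433,24.136) → (272.853,24.636) → (279.298,30.007) → (281.767,40.248). Open path.

**Shape 2** — `<polygon>` regular polygon, stroke `#ff0000` → cut (S858, F1169). Machine vertices: (168.127,76.497) → (197.687,70.413) → (191.603,40.853) → (162.043,46.937) → (168.127,76.497). Closed: final G1 returns to the first vertex.

G21
G90
G0 X229.666 Y37.748
M3 S300
G1 X248.037 Y28.507 F2676
G1 X262.433 Y24.136
G1 X272.853 Y24.636
G1 X279.298 Y30.007
G1 X281.767 Y40.248
M5
G0 X168.127 Y76.497
M3 S858
G1 X197.687 Y70.413 F1169
G1 X191.603 Y40.853
G1 X162.043 Y46.937
G1 X168.127 Y76.497
M5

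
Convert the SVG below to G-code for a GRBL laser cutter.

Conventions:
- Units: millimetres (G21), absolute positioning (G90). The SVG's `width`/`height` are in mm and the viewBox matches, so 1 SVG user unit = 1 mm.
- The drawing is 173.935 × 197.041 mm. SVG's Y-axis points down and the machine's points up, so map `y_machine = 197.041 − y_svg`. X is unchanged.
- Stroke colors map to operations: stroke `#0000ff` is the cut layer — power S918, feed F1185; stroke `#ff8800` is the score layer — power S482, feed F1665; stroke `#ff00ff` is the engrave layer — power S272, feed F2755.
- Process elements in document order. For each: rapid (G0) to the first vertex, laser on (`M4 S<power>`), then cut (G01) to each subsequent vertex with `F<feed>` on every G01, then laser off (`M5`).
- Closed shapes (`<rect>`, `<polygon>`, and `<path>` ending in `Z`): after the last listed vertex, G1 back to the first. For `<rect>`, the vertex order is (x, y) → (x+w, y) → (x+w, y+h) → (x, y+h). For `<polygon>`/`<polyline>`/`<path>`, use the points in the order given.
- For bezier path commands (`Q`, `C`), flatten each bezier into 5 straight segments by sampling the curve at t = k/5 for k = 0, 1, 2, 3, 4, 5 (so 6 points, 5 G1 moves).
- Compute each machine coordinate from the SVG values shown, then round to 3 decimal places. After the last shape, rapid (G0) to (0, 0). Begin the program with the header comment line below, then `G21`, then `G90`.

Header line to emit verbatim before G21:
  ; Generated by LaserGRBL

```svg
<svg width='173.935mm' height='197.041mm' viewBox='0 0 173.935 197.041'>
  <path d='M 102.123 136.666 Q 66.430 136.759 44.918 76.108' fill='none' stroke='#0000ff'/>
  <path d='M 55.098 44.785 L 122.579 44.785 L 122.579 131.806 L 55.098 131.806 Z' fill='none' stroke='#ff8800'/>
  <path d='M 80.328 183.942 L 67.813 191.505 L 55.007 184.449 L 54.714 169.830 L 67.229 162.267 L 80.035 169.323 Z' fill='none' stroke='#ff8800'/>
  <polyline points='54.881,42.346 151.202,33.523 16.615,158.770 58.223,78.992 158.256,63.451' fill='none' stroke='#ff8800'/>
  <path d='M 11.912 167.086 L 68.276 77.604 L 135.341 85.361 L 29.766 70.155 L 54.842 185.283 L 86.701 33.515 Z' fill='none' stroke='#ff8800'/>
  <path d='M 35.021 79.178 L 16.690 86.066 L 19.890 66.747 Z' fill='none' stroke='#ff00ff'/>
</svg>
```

viewBox `0 0 173.935 197.041` with mm width/height → 1 unit = 1 mm. Flip: y_m = 197.041 − y_svg.

**Shape 1** — `<path>` quadratic bezier, stroke `#0000ff` → cut (S918, F1185). Control points (SVG): P0=(102.123,136.666), P1=(66.430,136.759), P2=(44.918,76.108); sampled at t=k/5. Machine vertices: (102.123,60.375) → (88.413,62.768) → (75.838,70.020) → (64.397,82.131) → (54.090,99.102) → (44.918,120.933). Open path.

**Shape 2** — `<path>` rectangle, stroke `#ff8800` → score (S482, F1665). Machine vertices: (55.098,152.256) → (122.579,152.256) → (122.579,65.235) → (55.098,65.235) → (55.098,152.256). Closed: final G1 returns to the first vertex.

**Shape 3** — `<path>` regular polygon, stroke `#ff8800` → score (S482, F1665). Machine vertices: (80.328,13.099) → (67.813,5.536) → (55.007,12.592) → (54.714,27.211) → (67.229,34.774) → (80.035,27.718) → (80.328,13.099). Closed: final G1 returns to the first vertex.

**Shape 4** — `<polyline>` open polyline, stroke `#ff8800` → score (S482, F1665). Machine vertices: (54.881,154.695) → (151.202,163.518) → (16.615,38.271) → (58.223,118.049) → (158.256,133.590). Open path.

**Shape 5** — `<path>` closed polygon, stroke `#ff8800` → score (S482, F1665). Machine vertices: (11.912,29.955) → (68.276,119.437) → (135.341,111.680) → (29.766,126.886) → (54.842,11.758) → (86.701,163.526) → (11.912,29.955). Closed: final G1 returns to the first vertex.

**Shape 6** — `<path>` regular polygon, stroke `#ff00ff` → engrave (S272, F2755). Machine vertices: (35.021,117.863) → (16.690,110.975) → (19.890,130.294) → (35.021,117.863). Closed: final G1 returns to the first vertex.

; Generated by LaserGRBL
G21
G90
G0 X102.123 Y60.375
M4 S918
G01 X88.413 Y62.768 F1185
G01 X75.838 Y70.020 F1185
G01 X64.397 Y82.131 F1185
G01 X54.090 Y99.102 F1185
G01 X44.918 Y120.933 F1185
M5
G0 X55.098 Y152.256
M4 S482
G01 X122.579 Y152.256 F1665
G01 X122.579 Y65.235 F1665
G01 X55.098 Y65.235 F1665
G01 X55.098 Y152.256 F1665
M5
G0 X80.328 Y13.099
M4 S482
G01 X67.813 Y5.536 F1665
G01 X55.007 Y12.592 F1665
G01 X54.714 Y27.211 F1665
G01 X67.229 Y34.774 F1665
G01 X80.035 Y27.718 F1665
G01 X80.328 Y13.099 F1665
M5
G0 X54.881 Y154.695
M4 S482
G01 X151.202 Y163.518 F1665
G01 X16.615 Y38.271 F1665
G01 X58.223 Y118.049 F1665
G01 X158.256 Y133.590 F1665
M5
G0 X11.912 Y29.955
M4 S482
G01 X68.276 Y119.437 F1665
G01 X135.341 Y111.680 F1665
G01 X29.766 Y126.886 F1665
G01 X54.842 Y11.758 F1665
G01 X86.701 Y163.526 F1665
G01 X11.912 Y29.955 F1665
M5
G0 X35.021 Y117.863
M4 S272
G01 X16.690 Y110.975 F2755
G01 X19.890 Y130.294 F2755
G01 X35.021 Y117.863 F2755
M5
G0 X0.000 Y0.000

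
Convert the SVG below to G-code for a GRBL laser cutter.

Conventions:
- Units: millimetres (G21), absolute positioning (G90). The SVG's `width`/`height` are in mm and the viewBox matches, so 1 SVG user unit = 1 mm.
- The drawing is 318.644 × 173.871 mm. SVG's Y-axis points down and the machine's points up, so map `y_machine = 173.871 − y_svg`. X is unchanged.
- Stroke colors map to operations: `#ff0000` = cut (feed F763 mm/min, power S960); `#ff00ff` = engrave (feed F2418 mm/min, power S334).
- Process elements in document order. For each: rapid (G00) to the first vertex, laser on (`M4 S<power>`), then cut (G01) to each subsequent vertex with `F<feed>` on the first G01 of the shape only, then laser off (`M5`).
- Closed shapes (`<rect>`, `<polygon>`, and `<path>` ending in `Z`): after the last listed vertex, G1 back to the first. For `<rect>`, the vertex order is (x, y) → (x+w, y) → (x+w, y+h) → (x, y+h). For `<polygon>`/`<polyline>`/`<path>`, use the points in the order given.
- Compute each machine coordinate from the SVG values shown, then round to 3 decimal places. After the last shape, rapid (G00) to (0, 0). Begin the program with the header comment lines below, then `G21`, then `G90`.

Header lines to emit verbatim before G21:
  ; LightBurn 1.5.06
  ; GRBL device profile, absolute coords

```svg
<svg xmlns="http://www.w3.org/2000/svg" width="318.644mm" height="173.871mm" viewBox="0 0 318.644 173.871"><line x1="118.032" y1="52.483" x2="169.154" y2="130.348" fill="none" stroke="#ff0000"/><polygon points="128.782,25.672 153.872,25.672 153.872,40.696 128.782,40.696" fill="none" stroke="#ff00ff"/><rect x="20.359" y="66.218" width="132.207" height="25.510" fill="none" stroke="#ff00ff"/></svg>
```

; LightBurn 1.5.06
; GRBL device profile, absolute coords
G21
G90
G00 X118.032 Y121.388
M4 S960
G01 X169.154 Y43.523 F763
M5
G00 X128.782 Y148.199
M4 S334
G01 X153.872 Y148.199 F2418
G01 X153.872 Y133.175
G01 X128.782 Y133.175
G01 X128.782 Y148.199
M5
G00 X20.359 Y107.653
M4 S334
G01 X152.566 Y107.653 F2418
G01 X152.566 Y82.143
G01 X20.359 Y82.143
G01 X20.359 Y107.653
M5
G00 X0.000 Y0.000

Since the viewBox matches the mm dimensions, user units are millimetres directly. The only transform is the Y-flip y_m = 173.871 − y_svg.

Shape 1 is a line segment drawn with `<line>`. Its stroke #ff0000 means cut at S960, F763. After flipping Y the toolpath is (118.032,121.388) → (169.154,43.523).

Shape 2 is a rectangle drawn with `<polygon>`. Its stroke #ff00ff means engrave at S334, F2418. After flipping Y the toolpath is (128.782,148.199) → (153.872,148.199) → (153.872,133.175) → (128.782,133.175) → (128.782,148.199), returning to the start.

Shape 3 is a rectangle drawn with `<rect>`. Its stroke #ff00ff means engrave at S334, F2418. After flipping Y the toolpath is (20.359,107.653) → (152.566,107.653) → (152.566,82.143) → (20.359,82.143) → (20.359,107.653), returning to the start.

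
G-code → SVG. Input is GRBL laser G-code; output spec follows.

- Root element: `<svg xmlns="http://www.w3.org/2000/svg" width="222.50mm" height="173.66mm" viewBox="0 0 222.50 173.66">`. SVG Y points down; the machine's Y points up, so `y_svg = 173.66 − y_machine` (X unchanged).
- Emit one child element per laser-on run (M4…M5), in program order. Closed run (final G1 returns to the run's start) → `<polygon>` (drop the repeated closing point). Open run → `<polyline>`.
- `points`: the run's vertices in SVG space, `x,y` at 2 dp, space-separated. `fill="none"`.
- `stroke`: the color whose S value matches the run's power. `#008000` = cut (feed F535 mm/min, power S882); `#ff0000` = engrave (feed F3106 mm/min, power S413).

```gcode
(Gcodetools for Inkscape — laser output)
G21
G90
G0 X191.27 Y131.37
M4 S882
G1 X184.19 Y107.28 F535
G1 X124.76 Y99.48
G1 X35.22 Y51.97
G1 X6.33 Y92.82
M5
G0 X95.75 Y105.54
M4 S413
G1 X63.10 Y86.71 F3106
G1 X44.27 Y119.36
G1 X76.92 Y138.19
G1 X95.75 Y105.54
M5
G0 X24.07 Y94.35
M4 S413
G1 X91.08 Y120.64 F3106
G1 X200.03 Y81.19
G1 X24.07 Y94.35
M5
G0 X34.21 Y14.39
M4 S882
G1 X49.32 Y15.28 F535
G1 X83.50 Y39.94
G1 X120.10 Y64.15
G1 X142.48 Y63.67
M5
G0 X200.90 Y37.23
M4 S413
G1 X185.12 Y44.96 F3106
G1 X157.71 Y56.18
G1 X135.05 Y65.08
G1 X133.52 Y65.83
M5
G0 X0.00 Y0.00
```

<svg xmlns="http://www.w3.org/2000/svg" width="222.50mm" height="173.66mm" viewBox="0 0 222.50 173.66">
  <polyline points="191.27,42.29 184.19,66.38 124.76,74.18 35.22,121.69 6.33,80.84" fill="none" stroke="#008000"/>
  <polygon points="95.75,68.12 63.10,86.95 44.27,54.30 76.92,35.47" fill="none" stroke="#ff0000"/>
  <polygon points="24.07,79.31 91.08,53.02 200.03,92.47" fill="none" stroke="#ff0000"/>
  <polyline points="34.21,159.27 49.32,158.38 83.50,133.72 120.10,109.51 142.48,109.99" fill="none" stroke="#008000"/>
  <polyline points="200.90,136.43 185.12,128.70 157.71,117.48 135.05,108.58 133.52,107.83" fill="none" stroke="#ff0000"/>
</svg>

y_svg = 173.66 − y_m.

[1] S882→`#008000` (cut); open run; points: 191.27,42.29 184.19,66.38 124.76,74.18 35.22,121.69 6.33,80.84

[2] S413→`#ff0000` (engrave); closed run; points: 95.75,68.12 63.10,86.95 44.27,54.30 76.92,35.47

[3] S413→`#ff0000` (engrave); closed run; points: 24.07,79.31 91.08,53.02 200.03,92.47

[4] S882→`#008000` (cut); open run; points: 34.21,159.27 49.32,158.38 83.50,133.72 120.10,109.51 142.48,109.99

[5] S413→`#ff0000` (engrave); open run; points: 200.90,136.43 185.12,128.70 157.71,117.48 135.05,108.58 133.52,107.83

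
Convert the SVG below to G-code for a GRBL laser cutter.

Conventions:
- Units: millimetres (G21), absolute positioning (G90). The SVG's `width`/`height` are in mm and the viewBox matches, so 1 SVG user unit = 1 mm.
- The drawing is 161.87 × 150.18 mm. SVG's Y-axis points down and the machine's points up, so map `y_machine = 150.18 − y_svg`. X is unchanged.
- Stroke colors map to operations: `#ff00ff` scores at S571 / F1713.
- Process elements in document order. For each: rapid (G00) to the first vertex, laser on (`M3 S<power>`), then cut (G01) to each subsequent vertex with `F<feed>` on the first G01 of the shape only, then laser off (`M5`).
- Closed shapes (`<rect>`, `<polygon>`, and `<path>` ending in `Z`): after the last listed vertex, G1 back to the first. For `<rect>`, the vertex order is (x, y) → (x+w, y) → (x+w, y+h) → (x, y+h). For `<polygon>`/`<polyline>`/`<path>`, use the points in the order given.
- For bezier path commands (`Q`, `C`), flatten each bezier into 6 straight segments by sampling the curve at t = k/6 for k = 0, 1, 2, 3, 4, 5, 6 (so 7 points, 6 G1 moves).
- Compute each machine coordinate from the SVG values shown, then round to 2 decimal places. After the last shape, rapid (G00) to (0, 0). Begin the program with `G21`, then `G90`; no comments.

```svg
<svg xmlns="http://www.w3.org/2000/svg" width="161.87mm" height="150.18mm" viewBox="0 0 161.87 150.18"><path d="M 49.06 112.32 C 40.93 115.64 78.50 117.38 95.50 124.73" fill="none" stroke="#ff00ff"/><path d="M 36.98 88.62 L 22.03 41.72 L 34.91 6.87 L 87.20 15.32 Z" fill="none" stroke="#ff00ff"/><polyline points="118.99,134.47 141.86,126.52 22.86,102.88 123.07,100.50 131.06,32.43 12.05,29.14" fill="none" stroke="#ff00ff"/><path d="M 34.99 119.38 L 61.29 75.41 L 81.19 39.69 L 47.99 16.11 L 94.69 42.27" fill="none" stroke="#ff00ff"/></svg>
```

G21
G90
G00 X49.06 Y37.86
M3 S571
G01 X48.50 Y36.30 F1713
G01 X53.71 Y34.80
G01 X62.86 Y33.17
G01 X74.10 Y31.20
G01 X85.59 Y28.69
G01 X95.50 Y25.45
M5
G00 X36.98 Y61.56
M3 S571
G01 X22.03 Y108.46 F1713
G01 X34.91 Y143.31
G01 X87.20 Y134.86
G01 X36.98 Y61.56
M5
G00 X118.99 Y15.71
M3 S571
G01 X141.86 Y23.66 F1713
G01 X22.86 Y47.30
G01 X123.07 Y49.68
G01 X131.06 Y117.75
G01 X12.05 Y121.04
M5
G00 X34.99 Y30.80
M3 S571
G01 X61.29 Y74.77 F1713
G01 X81.19 Y110.49
G01 X47.99 Y134.07
G01 X94.69 Y107.91
M5
G00 X0.00 Y0.00

Since the viewBox matches the mm dimensions, user units are millimetres directly. The only transform is the Y-flip y_m = 150.18 − y_svg.

Shape 1 is a cubic bezier drawn with `<path>`. Its stroke #ff00ff means score at S571, F1713. After flipping Y the toolpath is (49.06,37.86) → (48.50,36.30) → (53.71,34.80) → (62.86,33.17) → (74.10,31.20) → (85.59,28.69) → (95.50,25.45).

Shape 2 is a closed polygon drawn with `<path>`. Its stroke #ff00ff means score at S571, F1713. After flipping Y the toolpath is (36.98,61.56) → (22.03,108.46) → (34.91,143.31) → (87.20,134.86) → (36.98,61.56), returning to the start.

Shape 3 is a open polyline drawn with `<polyline>`. Its stroke #ff00ff means score at S571, F1713. After flipping Y the toolpath is (118.99,15.71) → (141.86,23.66) → (22.86,47.30) → (123.07,49.68) → (131.06,117.75) → (12.05,121.04).

Shape 4 is a open polyline drawn with `<path>`. Its stroke #ff00ff means score at S571, F1713. After flipping Y the toolpath is (34.99,30.80) → (61.29,74.77) → (81.19,110.49) → (47.99,134.07) → (94.69,107.91).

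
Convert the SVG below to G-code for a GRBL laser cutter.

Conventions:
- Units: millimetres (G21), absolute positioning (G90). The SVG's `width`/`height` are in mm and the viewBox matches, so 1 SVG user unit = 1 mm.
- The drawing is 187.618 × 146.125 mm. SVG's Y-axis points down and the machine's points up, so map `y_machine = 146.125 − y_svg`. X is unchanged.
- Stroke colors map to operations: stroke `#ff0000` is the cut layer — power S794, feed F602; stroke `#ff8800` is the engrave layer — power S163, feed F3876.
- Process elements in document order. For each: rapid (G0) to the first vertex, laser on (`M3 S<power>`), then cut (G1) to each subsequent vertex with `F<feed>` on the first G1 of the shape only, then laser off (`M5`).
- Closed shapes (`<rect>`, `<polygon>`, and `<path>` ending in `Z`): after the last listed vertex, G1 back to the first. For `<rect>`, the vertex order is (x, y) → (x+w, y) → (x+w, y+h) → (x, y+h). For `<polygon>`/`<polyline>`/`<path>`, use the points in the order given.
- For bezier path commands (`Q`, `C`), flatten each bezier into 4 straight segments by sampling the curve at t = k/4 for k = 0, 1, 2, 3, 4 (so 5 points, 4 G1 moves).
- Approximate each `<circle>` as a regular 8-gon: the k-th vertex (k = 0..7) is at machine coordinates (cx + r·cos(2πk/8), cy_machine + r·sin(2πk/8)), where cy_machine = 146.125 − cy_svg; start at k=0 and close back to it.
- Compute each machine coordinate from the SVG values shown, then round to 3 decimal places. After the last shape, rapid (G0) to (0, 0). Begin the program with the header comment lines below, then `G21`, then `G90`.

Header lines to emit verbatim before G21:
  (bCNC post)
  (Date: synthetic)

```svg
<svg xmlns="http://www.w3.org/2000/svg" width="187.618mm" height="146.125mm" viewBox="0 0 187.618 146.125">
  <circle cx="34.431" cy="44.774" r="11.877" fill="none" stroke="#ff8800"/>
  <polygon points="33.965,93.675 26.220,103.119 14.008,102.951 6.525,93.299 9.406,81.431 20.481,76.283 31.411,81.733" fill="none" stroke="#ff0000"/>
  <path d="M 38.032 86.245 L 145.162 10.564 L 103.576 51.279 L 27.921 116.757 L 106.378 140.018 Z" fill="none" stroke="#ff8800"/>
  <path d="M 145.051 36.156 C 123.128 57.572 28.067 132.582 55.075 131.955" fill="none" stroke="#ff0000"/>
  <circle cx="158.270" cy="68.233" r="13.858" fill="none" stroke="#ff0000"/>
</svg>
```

(bCNC post)
(Date: synthetic)
G21
G90
G0 X46.308 Y101.351
M3 S163
G1 X42.829 Y109.749 F3876
G1 X34.431 Y113.228
G1 X26.033 Y109.749
G1 X22.554 Y101.351
G1 X26.033 Y92.953
G1 X34.431 Y89.474
G1 X42.829 Y92.953
G1 X46.308 Y101.351
M5
G0 X33.965 Y52.450
M3 S794
G1 X26.220 Y43.006 F602
G1 X14.008 Y43.174
G1 X6.525 Y52.826
G1 X9.406 Y64.694
G1 X20.481 Y69.842
G1 X31.411 Y64.392
G1 X33.965 Y52.450
M5
G0 X38.032 Y59.880
M3 S163
G1 X145.162 Y135.561 F3876
G1 X103.576 Y94.846
G1 X27.921 Y29.368
G1 X106.378 Y6.107
G1 X38.032 Y59.880
M5
G0 X145.051 Y109.969
M3 S794
G1 X117.945 Y85.877 F602
G1 X81.714 Y53.803
G1 X54.657 Y25.862
G1 X55.075 Y14.170
M5
G0 X172.128 Y77.892
M3 S794
G1 X168.069 Y87.691 F602
G1 X158.270 Y91.750
G1 X148.471 Y87.691
G1 X144.412 Y77.892
G1 X148.471 Y68.093
G1 X158.270 Y64.034
G1 X168.069 Y68.093
G1 X172.128 Y77.892
M5
G0 X0.000 Y0.000

1 u = 1 mm; y_m = 146.125 − y.

[1] `<circle>` circle, #ff8800→engrave S163 F3876: (46.308,101.351) → (42.829,109.749) → (34.431,113.228) → (26.033,109.749) → (22.554,101.351) → (26.033,92.953) → (34.431,89.474) → (42.829,92.953) → (46.308,101.351) (closed)

[2] `<polygon>` regular polygon, #ff0000→cut S794 F602: (33.965,52.450) → (26.220,43.006) → (14.008,43.174) → (6.525,52.826) → (9.406,64.694) → (20.481,69.842) → (31.411,64.392) → (33.965,52.450) (closed)

[3] `<path>` closed polygon, #ff8800→engrave S163 F3876: (38.032,59.880) → (145.162,135.561) → (103.576,94.846) → (27.921,29.368) → (106.378,6.107) → (38.032,59.880) (closed)

[4] `<path>` cubic bezier, #ff0000→cut S794 F602: (145.051,109.969) → (117.945,85.877) → (81.714,53.803) → (54.657,25.862) → (55.075,14.170)

[5] `<circle>` circle, #ff0000→cut S794 F602: (172.128,77.892) → (168.069,87.691) → (158.270,91.750) → (148.471,87.691) → (144.412,77.892) → (148.471,68.093) → (158.270,64.034) → (168.069,68.093) → (172.128,77.892) (closed)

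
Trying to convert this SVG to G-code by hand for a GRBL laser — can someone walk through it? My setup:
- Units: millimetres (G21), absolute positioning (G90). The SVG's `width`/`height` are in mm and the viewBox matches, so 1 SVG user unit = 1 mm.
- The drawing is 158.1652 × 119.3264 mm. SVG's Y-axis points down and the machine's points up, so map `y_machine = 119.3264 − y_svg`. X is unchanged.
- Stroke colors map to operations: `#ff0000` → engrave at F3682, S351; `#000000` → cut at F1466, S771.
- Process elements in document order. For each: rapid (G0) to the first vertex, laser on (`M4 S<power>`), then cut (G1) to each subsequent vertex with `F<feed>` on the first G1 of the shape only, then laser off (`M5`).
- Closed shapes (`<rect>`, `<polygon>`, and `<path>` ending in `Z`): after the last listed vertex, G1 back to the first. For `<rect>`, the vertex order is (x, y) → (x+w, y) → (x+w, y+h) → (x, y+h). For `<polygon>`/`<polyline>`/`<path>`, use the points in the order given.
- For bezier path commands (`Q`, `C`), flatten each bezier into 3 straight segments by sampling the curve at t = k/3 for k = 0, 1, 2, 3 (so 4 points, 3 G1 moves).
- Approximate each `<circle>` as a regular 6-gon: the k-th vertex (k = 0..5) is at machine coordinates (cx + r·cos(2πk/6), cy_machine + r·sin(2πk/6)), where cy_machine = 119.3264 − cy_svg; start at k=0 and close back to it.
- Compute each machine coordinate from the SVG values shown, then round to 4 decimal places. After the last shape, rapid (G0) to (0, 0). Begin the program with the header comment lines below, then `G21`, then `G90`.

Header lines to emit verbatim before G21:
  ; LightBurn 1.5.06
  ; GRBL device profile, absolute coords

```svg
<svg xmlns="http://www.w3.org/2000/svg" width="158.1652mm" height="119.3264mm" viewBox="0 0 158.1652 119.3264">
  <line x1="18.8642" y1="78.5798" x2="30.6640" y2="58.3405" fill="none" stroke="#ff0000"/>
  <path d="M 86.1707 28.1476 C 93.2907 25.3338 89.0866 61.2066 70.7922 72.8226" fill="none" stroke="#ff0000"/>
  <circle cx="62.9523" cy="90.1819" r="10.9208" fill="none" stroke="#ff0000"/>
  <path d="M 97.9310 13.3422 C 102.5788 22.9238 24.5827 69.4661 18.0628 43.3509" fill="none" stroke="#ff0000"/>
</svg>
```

viewBox `0 0 158.1652 119.3264` with mm width/height → 1 unit = 1 mm. Flip: y_m = 119.3264 − y_svg.

**Shape 1** — `<line>` line segment, stroke `#ff0000` → engrave (S351, F3682). Machine vertices: (18.8642,40.7466) → (30.6640,60.9859). Open path.

**Shape 2** — `<path>` cubic bezier, stroke `#ff0000` → engrave (S351, F3682). Control points (SVG): P0=(86.1707,28.1476), P1=(93.2907,25.3338), P2=(89.0866,61.2066), P3=(70.7922,72.8226); sampled at t=k/3. Machine vertices: (86.1707,91.1788) → (89.4135,83.4283) → (84.4923,63.8742) → (70.7922,46.5038). Open path.

**Shape 3** — `<circle>` circle, stroke `#ff0000` → engrave (S351, F3682). Machine vertices: (73.8731,29.1445) → (68.4127,38.6022) → (57.4919,38.6022) → (52.0315,29.1445) → (57.4919,19.6868) → (68.4127,19.6868) → (73.8731,29.1445). Closed: final G1 returns to the first vertex.

**Shape 4** — `<path>` cubic bezier, stroke `#ff0000` → engrave (S351, F3682). Control points (SVG): P0=(97.9310,13.3422), P1=(102.5788,22.9238), P2=(24.5827,69.4661), P3=(18.0628,43.3509); sampled at t=k/3. Machine vertices: (97.9310,105.9842) → (80.7390,88.1423) → (42.6999,70.0195) → (18.0628,75.9755). Open path.

; LightBurn 1.5.06
; GRBL device profile, absolute coords
G21
G90
G0 X18.8642 Y40.7466
M4 S351
G1 X30.6640 Y60.9859 F3682
M5
G0 X86.1707 Y91.1788
M4 S351
G1 X89.4135 Y83.4283 F3682
G1 X84.4923 Y63.8742
G1 X70.7922 Y46.5038
M5
G0 X73.8731 Y29.1445
M4 S351
G1 X68.4127 Y38.6022 F3682
G1 X57.4919 Y38.6022
G1 X52.0315 Y29.1445
G1 X57.4919 Y19.6868
G1 X68.4127 Y19.6868
G1 X73.8731 Y29.1445
M5
G0 X97.9310 Y105.9842
M4 S351
G1 X80.7390 Y88.1423 F3682
G1 X42.6999 Y70.0195
G1 X18.0628 Y75.9755
M5
G0 X0.0000 Y0.0000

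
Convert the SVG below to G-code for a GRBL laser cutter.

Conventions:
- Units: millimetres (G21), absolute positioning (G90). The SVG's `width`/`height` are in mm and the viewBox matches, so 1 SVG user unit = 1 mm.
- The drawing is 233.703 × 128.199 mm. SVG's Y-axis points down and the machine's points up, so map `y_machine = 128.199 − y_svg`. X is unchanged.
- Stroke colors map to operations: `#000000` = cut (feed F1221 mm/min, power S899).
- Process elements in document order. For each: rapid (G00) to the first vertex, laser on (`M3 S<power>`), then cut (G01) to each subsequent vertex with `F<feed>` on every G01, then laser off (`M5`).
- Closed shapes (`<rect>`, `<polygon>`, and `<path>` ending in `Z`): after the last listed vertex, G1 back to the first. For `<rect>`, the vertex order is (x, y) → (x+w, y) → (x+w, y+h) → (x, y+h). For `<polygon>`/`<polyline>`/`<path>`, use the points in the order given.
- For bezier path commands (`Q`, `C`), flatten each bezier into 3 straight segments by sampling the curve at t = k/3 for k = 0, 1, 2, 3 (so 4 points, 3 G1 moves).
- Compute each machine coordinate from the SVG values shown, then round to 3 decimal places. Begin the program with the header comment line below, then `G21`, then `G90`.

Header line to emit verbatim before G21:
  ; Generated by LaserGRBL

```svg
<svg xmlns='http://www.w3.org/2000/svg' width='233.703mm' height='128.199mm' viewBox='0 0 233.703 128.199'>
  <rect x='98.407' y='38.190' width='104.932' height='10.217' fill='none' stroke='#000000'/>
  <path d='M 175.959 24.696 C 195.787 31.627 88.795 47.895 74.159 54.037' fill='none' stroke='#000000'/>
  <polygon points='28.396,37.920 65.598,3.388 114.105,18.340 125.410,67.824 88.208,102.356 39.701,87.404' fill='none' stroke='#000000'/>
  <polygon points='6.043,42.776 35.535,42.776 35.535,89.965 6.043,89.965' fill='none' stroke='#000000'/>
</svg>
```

1 u = 1 mm; y_m = 128.199 − y.

[1] `<rect>` rectangle, #000000→cut S899 F1221: (98.407,90.009) → (203.339,90.009) → (203.339,79.792) → (98.407,79.792) → (98.407,90.009) (closed)

[2] `<path>` cubic bezier, #000000→cut S899 F1221: (175.959,103.503) → (161.631,94.181) → (111.463,82.958) → (74.159,74.162)

[3] `<polygon>` regular polygon, #000000→cut S899 F1221: (28.396,90.279) → (65.598,124.811) → (114.105,109.859) → (125.410,60.375) → (88.208,25.843) → (39.701,40.795) → (28.396,90.279) (closed)

[4] `<polygon>` rectangle, #000000→cut S899 F1221: (6.043,85.423) → (35.535,85.423) → (35.535,38.234) → (6.043,38.234) → (6.043,85.423) (closed)

; Generated by LaserGRBL
G21
G90
G00 X98.407 Y90.009
M3 S899
G01 X203.339 Y90.009 F1221
G01 X203.339 Y79.792 F1221
G01 X98.407 Y79.792 F1221
G01 X98.407 Y90.009 F1221
M5
G00 X175.959 Y103.503
M3 S899
G01 X161.631 Y94.181 F1221
G01 X111.463 Y82.958 F1221
G01 X74.159 Y74.162 F1221
M5
G00 X28.396 Y90.279
M3 S899
G01 X65.598 Y124.811 F1221
G01 X114.105 Y109.859 F1221
G01 X125.410 Y60.375 F1221
G01 X88.208 Y25.843 F1221
G01 X39.701 Y40.795 F1221
G01 X28.396 Y90.279 F1221
M5
G00 X6.043 Y85.423
M3 S899
G01 X35.535 Y85.423 F1221
G01 X35.535 Y38.234 F1221
G01 X6.043 Y38.234 F1221
G01 X6.043 Y85.423 F1221
M5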